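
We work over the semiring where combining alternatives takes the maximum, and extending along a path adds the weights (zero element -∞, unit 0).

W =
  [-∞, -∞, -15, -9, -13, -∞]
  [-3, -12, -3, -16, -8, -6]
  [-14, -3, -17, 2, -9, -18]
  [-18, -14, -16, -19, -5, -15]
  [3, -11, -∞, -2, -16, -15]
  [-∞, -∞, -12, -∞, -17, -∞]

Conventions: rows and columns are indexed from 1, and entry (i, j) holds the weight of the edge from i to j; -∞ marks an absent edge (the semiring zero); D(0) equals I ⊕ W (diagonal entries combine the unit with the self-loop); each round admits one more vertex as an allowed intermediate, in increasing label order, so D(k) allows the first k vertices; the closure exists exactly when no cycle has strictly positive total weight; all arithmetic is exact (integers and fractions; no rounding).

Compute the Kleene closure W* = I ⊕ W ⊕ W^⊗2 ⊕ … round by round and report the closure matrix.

D(0):
  [0, -∞, -15, -9, -13, -∞]
  [-3, 0, -3, -16, -8, -6]
  [-14, -3, 0, 2, -9, -18]
  [-18, -14, -16, 0, -5, -15]
  [3, -11, -∞, -2, 0, -15]
  [-∞, -∞, -12, -∞, -17, 0]
D(1):
  [0, -∞, -15, -9, -13, -∞]
  [-3, 0, -3, -12, -8, -6]
  [-14, -3, 0, 2, -9, -18]
  [-18, -14, -16, 0, -5, -15]
  [3, -11, -12, -2, 0, -15]
  [-∞, -∞, -12, -∞, -17, 0]
D(2):
  [0, -∞, -15, -9, -13, -∞]
  [-3, 0, -3, -12, -8, -6]
  [-6, -3, 0, 2, -9, -9]
  [-17, -14, -16, 0, -5, -15]
  [3, -11, -12, -2, 0, -15]
  [-∞, -∞, -12, -∞, -17, 0]
D(3):
  [0, -18, -15, -9, -13, -24]
  [-3, 0, -3, -1, -8, -6]
  [-6, -3, 0, 2, -9, -9]
  [-17, -14, -16, 0, -5, -15]
  [3, -11, -12, -2, 0, -15]
  [-18, -15, -12, -10, -17, 0]
D(4):
  [0, -18, -15, -9, -13, -24]
  [-3, 0, -3, -1, -6, -6]
  [-6, -3, 0, 2, -3, -9]
  [-17, -14, -16, 0, -5, -15]
  [3, -11, -12, -2, 0, -15]
  [-18, -15, -12, -10, -15, 0]
D(5):
  [0, -18, -15, -9, -13, -24]
  [-3, 0, -3, -1, -6, -6]
  [0, -3, 0, 2, -3, -9]
  [-2, -14, -16, 0, -5, -15]
  [3, -11, -12, -2, 0, -15]
  [-12, -15, -12, -10, -15, 0]
D(6):
  [0, -18, -15, -9, -13, -24]
  [-3, 0, -3, -1, -6, -6]
  [0, -3, 0, 2, -3, -9]
  [-2, -14, -16, 0, -5, -15]
  [3, -11, -12, -2, 0, -15]
  [-12, -15, -12, -10, -15, 0]
Answer: W* = [[0, -18, -15, -9, -13, -24], [-3, 0, -3, -1, -6, -6], [0, -3, 0, 2, -3, -9], [-2, -14, -16, 0, -5, -15], [3, -11, -12, -2, 0, -15], [-12, -15, -12, -10, -15, 0]]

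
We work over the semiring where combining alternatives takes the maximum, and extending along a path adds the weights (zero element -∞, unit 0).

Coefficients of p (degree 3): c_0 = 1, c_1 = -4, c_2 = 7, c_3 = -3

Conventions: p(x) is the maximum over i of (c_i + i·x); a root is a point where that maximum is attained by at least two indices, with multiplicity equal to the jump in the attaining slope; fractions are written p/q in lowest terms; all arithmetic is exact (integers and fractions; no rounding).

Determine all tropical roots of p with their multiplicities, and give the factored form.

hull edge (i=0, c=1) to (i=2, c=7): slope 3, span 2
hull edge (i=2, c=7) to (i=3, c=-3): slope -10, span 1
Factored form: p(x) = -3 ⊗ (x ⊕ (-3)) ⊗ (x ⊕ (-3)) ⊗ (x ⊕ 10)
Answer: roots = -3 (mult 2), 10 (mult 1)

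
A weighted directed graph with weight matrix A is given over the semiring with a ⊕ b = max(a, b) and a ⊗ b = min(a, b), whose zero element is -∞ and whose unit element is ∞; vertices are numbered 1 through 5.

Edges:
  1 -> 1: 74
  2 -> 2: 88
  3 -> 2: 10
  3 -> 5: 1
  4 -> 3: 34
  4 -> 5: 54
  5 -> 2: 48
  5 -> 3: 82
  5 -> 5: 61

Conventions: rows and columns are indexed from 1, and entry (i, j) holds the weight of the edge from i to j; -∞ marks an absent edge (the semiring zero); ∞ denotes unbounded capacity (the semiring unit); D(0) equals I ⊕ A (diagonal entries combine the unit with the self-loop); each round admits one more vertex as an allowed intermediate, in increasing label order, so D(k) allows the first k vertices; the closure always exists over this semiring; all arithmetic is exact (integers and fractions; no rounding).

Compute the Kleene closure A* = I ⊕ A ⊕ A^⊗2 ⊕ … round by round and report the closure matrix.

D(0):
  [∞, -∞, -∞, -∞, -∞]
  [-∞, ∞, -∞, -∞, -∞]
  [-∞, 10, ∞, -∞, 1]
  [-∞, -∞, 34, ∞, 54]
  [-∞, 48, 82, -∞, ∞]
D(1):
  [∞, -∞, -∞, -∞, -∞]
  [-∞, ∞, -∞, -∞, -∞]
  [-∞, 10, ∞, -∞, 1]
  [-∞, -∞, 34, ∞, 54]
  [-∞, 48, 82, -∞, ∞]
D(2):
  [∞, -∞, -∞, -∞, -∞]
  [-∞, ∞, -∞, -∞, -∞]
  [-∞, 10, ∞, -∞, 1]
  [-∞, -∞, 34, ∞, 54]
  [-∞, 48, 82, -∞, ∞]
D(3):
  [∞, -∞, -∞, -∞, -∞]
  [-∞, ∞, -∞, -∞, -∞]
  [-∞, 10, ∞, -∞, 1]
  [-∞, 10, 34, ∞, 54]
  [-∞, 48, 82, -∞, ∞]
D(4):
  [∞, -∞, -∞, -∞, -∞]
  [-∞, ∞, -∞, -∞, -∞]
  [-∞, 10, ∞, -∞, 1]
  [-∞, 10, 34, ∞, 54]
  [-∞, 48, 82, -∞, ∞]
D(5):
  [∞, -∞, -∞, -∞, -∞]
  [-∞, ∞, -∞, -∞, -∞]
  [-∞, 10, ∞, -∞, 1]
  [-∞, 48, 54, ∞, 54]
  [-∞, 48, 82, -∞, ∞]
Answer: A* = [[∞, -∞, -∞, -∞, -∞], [-∞, ∞, -∞, -∞, -∞], [-∞, 10, ∞, -∞, 1], [-∞, 48, 54, ∞, 54], [-∞, 48, 82, -∞, ∞]]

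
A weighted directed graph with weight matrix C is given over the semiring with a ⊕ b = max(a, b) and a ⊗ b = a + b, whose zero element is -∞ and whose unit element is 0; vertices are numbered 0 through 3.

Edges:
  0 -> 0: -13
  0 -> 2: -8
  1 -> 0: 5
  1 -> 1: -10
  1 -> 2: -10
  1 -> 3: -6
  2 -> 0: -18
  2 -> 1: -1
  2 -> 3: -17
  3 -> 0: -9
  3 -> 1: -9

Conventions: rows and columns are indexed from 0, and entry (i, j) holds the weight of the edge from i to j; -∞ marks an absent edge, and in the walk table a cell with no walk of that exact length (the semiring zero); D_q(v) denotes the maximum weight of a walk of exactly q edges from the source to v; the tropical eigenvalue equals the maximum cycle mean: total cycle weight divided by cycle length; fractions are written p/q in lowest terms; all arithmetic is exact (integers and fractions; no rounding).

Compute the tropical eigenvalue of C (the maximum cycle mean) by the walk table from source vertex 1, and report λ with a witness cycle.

q=0: [-∞, 0, -∞, -∞]
q=1: [5, -10, -10, -6]
q=2: [-5, -11, -3, -16]
q=3: [-6, -4, -13, -17]
q=4: [1, -14, -14, -10]
Optimal cycle mean attained by: cycle 0->2->1->0, total (-8) + (-1) + 5, length 3.
Answer: λ = -4/3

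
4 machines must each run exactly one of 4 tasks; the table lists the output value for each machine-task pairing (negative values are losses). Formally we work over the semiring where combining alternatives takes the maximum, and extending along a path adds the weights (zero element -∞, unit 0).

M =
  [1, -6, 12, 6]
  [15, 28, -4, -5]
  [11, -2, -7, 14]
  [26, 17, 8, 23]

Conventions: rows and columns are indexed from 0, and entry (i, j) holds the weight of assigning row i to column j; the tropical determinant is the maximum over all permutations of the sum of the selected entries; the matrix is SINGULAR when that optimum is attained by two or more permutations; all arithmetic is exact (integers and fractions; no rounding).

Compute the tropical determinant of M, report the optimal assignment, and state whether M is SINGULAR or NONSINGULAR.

σ = (0, 1, 2, 3): 1 + 28 + (-7) + 23 = 45
σ = (0, 1, 3, 2): 1 + 28 + 14 + 8 = 51
σ = (0, 2, 1, 3): 1 + (-4) + (-2) + 23 = 18
σ = (0, 2, 3, 1): 1 + (-4) + 14 + 17 = 28
σ = (0, 3, 1, 2): 1 + (-5) + (-2) + 8 = 2
σ = (0, 3, 2, 1): 1 + (-5) + (-7) + 17 = 6
σ = (1, 0, 2, 3): (-6) + 15 + (-7) + 23 = 25
σ = (1, 0, 3, 2): (-6) + 15 + 14 + 8 = 31
σ = (1, 2, 0, 3): (-6) + (-4) + 11 + 23 = 24
σ = (1, 2, 3, 0): (-6) + (-4) + 14 + 26 = 30
σ = (1, 3, 0, 2): (-6) + (-5) + 11 + 8 = 8
σ = (1, 3, 2, 0): (-6) + (-5) + (-7) + 26 = 8
σ = (2, 0, 1, 3): 12 + 15 + (-2) + 23 = 48
σ = (2, 0, 3, 1): 12 + 15 + 14 + 17 = 58
σ = (2, 1, 0, 3): 12 + 28 + 11 + 23 = 74
σ = (2, 1, 3, 0): 12 + 28 + 14 + 26 = 80
σ = (2, 3, 0, 1): 12 + (-5) + 11 + 17 = 35
σ = (2, 3, 1, 0): 12 + (-5) + (-2) + 26 = 31
σ = (3, 0, 1, 2): 6 + 15 + (-2) + 8 = 27
σ = (3, 0, 2, 1): 6 + 15 + (-7) + 17 = 31
σ = (3, 1, 0, 2): 6 + 28 + 11 + 8 = 53
σ = (3, 1, 2, 0): 6 + 28 + (-7) + 26 = 53
σ = (3, 2, 0, 1): 6 + (-4) + 11 + 17 = 30
σ = (3, 2, 1, 0): 6 + (-4) + (-2) + 26 = 26
Optimal value attained by: σ = (2, 1, 3, 0).
Answer: det⊕(M) = 80; verdict: NONSINGULAR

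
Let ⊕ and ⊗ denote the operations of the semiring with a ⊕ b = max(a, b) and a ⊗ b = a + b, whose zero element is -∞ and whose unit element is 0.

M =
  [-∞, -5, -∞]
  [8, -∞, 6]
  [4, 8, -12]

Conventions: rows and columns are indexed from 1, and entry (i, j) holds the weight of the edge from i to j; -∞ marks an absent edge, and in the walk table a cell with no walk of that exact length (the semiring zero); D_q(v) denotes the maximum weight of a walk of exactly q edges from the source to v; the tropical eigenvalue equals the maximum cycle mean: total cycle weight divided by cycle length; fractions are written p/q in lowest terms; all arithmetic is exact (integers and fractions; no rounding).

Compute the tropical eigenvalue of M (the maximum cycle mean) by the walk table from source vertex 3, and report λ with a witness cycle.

q=0: [-∞, -∞, 0]
q=1: [4, 8, -12]
q=2: [16, -1, 14]
q=3: [18, 22, 5]
Optimal cycle mean attained by: cycle 2->3->2, total 6 + 8, length 2.
Answer: λ = 7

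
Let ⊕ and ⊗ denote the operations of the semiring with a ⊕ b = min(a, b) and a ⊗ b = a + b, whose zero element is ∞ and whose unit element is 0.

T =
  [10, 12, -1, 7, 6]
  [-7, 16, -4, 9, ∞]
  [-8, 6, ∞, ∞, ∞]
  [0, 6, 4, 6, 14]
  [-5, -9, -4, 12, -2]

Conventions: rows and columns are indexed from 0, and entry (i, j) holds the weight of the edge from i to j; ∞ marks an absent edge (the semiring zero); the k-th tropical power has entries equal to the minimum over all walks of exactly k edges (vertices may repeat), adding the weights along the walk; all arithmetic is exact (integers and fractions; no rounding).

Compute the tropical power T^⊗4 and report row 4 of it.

T^⊗2:
  [-9, -3, 2, 13, 4]
  [-12, 2, -8, 0, -1]
  [-1, 4, -9, -1, -2]
  [-4, 5, -1, 7, 6]
  [-16, -11, -13, 0, -4]
T^⊗3:
  [-10, -5, -10, -2, -3]
  [-16, -10, -13, -5, -6]
  [-17, -11, -6, 5, -4]
  [-9, -3, -5, 3, 2]
  [-21, -13, -17, -9, -10]
T^⊗4:
  [-18, -12, -11, -3, -5]
  [-21, -15, -17, -9, -10]
  [-18, -13, -18, -10, -11]
  [-13, -7, -10, -2, -3]
  [-25, -19, -22, -14, -15]
Answer: row 4 of T^⊗4 = [-25, -19, -22, -14, -15]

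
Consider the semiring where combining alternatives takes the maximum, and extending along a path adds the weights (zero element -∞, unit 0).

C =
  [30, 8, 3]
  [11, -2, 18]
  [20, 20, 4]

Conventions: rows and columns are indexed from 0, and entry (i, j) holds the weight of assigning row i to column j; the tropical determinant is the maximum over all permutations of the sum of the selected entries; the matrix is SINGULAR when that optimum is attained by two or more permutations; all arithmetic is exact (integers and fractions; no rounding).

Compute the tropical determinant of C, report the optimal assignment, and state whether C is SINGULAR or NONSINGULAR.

σ = (0, 1, 2): 30 + (-2) + 4 = 32
σ = (0, 2, 1): 30 + 18 + 20 = 68
σ = (1, 0, 2): 8 + 11 + 4 = 23
σ = (1, 2, 0): 8 + 18 + 20 = 46
σ = (2, 0, 1): 3 + 11 + 20 = 34
σ = (2, 1, 0): 3 + (-2) + 20 = 21
Optimal value attained by: σ = (0, 2, 1).
Answer: det⊕(C) = 68; verdict: NONSINGULAR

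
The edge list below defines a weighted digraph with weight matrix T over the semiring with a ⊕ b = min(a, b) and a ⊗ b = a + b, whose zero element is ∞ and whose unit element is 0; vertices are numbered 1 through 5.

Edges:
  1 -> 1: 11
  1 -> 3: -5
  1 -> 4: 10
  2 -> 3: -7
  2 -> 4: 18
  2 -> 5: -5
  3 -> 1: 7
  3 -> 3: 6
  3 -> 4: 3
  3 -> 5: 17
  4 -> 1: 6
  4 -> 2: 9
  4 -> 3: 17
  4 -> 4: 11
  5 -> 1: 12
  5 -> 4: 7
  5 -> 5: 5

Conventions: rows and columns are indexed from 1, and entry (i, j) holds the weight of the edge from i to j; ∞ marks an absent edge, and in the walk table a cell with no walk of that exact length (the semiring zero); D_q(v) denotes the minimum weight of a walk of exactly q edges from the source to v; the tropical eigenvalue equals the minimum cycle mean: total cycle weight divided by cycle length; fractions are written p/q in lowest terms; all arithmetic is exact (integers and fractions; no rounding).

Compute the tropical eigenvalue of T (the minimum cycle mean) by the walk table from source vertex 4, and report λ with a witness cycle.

q=0: [∞, ∞, ∞, 0, ∞]
q=1: [6, 9, 17, 11, ∞]
q=2: [17, 20, 1, 16, 4]
q=3: [8, 25, 7, 4, 9]
q=4: [10, 13, 3, 10, 14]
q=5: [10, 19, 5, 6, 8]
Optimal cycle mean attained by: cycle 1->3->1, total (-5) + 7, length 2.
Answer: λ = 1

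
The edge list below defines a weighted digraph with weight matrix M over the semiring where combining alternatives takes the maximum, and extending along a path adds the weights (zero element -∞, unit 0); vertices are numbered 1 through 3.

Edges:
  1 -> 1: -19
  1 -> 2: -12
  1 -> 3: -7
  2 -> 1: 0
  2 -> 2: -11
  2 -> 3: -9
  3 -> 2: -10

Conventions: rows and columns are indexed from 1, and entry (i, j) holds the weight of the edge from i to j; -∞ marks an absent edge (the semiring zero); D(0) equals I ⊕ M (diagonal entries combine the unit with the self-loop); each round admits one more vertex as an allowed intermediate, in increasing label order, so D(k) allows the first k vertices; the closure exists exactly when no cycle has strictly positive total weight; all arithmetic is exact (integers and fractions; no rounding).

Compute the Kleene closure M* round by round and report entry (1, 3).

D(0):
  [0, -12, -7]
  [0, 0, -9]
  [-∞, -10, 0]
D(1):
  [0, -12, -7]
  [0, 0, -7]
  [-∞, -10, 0]
D(2):
  [0, -12, -7]
  [0, 0, -7]
  [-10, -10, 0]
D(3):
  [0, -12, -7]
  [0, 0, -7]
  [-10, -10, 0]
Answer: M*[1][3] = -7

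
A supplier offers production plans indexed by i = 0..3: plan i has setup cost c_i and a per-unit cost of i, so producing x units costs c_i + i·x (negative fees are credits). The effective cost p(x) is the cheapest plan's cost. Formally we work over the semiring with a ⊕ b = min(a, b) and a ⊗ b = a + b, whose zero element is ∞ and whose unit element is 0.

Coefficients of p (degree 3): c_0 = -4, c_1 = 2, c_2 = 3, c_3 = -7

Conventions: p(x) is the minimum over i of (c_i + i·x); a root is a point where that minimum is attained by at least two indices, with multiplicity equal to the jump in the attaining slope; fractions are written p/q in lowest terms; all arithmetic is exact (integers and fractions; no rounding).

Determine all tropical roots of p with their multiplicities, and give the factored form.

hull edge (i=0, c=-4) to (i=3, c=-7): slope -1, span 3
Factored form: p(x) = -7 ⊗ (x ⊕ 1) ⊗ (x ⊕ 1) ⊗ (x ⊕ 1)
Answer: roots = 1 (mult 3)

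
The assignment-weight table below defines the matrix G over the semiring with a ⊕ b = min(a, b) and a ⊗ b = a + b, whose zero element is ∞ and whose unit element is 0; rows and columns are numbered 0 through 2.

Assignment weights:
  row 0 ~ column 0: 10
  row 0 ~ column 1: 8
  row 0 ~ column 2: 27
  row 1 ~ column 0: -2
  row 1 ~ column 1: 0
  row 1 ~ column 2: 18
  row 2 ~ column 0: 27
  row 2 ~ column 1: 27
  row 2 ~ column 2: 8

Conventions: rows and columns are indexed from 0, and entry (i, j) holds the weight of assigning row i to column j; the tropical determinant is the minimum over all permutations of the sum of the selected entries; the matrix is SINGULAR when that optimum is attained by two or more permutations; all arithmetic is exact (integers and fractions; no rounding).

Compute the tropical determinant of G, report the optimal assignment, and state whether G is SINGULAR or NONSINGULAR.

σ = (0, 1, 2): 10 + 0 + 8 = 18
σ = (0, 2, 1): 10 + 18 + 27 = 55
σ = (1, 0, 2): 8 + (-2) + 8 = 14
σ = (1, 2, 0): 8 + 18 + 27 = 53
σ = (2, 0, 1): 27 + (-2) + 27 = 52
σ = (2, 1, 0): 27 + 0 + 27 = 54
Optimal value attained by: σ = (1, 0, 2).
Answer: det⊕(G) = 14; verdict: NONSINGULAR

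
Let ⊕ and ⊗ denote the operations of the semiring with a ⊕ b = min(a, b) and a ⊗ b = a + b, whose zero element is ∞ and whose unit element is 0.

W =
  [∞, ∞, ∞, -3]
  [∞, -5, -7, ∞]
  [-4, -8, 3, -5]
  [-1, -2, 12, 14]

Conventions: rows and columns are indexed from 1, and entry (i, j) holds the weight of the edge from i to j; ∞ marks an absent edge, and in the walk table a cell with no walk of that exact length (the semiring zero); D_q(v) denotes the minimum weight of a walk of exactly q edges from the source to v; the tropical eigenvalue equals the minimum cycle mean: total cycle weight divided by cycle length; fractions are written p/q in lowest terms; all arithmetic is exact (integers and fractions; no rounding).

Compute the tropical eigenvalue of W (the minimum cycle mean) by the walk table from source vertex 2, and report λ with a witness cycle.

q=0: [∞, 0, ∞, ∞]
q=1: [∞, -5, -7, ∞]
q=2: [-11, -15, -12, -12]
q=3: [-16, -20, -22, -17]
q=4: [-26, -30, -27, -27]
Optimal cycle mean attained by: cycle 2->3->2, total (-7) + (-8), length 2.
Answer: λ = -15/2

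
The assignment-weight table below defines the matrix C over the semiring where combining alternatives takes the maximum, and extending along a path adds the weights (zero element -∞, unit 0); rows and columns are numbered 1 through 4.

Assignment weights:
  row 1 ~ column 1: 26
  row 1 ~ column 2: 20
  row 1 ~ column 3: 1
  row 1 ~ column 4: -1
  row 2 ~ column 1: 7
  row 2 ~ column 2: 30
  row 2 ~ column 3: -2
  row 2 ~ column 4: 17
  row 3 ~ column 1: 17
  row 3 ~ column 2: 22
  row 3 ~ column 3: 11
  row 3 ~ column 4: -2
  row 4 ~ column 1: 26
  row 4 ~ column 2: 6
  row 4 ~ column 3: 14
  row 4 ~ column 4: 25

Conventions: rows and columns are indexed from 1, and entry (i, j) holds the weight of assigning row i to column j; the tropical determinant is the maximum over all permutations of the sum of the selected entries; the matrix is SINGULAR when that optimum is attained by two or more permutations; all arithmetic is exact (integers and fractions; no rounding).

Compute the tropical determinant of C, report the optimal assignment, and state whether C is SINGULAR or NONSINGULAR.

σ = (1, 2, 3, 4): 26 + 30 + 11 + 25 = 92
σ = (1, 2, 4, 3): 26 + 30 + (-2) + 14 = 68
σ = (1, 3, 2, 4): 26 + (-2) + 22 + 25 = 71
σ = (1, 3, 4, 2): 26 + (-2) + (-2) + 6 = 28
σ = (1, 4, 2, 3): 26 + 17 + 22 + 14 = 79
σ = (1, 4, 3, 2): 26 + 17 + 11 + 6 = 60
σ = (2, 1, 3, 4): 20 + 7 + 11 + 25 = 63
σ = (2, 1, 4, 3): 20 + 7 + (-2) + 14 = 39
σ = (2, 3, 1, 4): 20 + (-2) + 17 + 25 = 60
σ = (2, 3, 4, 1): 20 + (-2) + (-2) + 26 = 42
σ = (2, 4, 1, 3): 20 + 17 + 17 + 14 = 68
σ = (2, 4, 3, 1): 20 + 17 + 11 + 26 = 74
σ = (3, 1, 2, 4): 1 + 7 + 22 + 25 = 55
σ = (3, 1, 4, 2): 1 + 7 + (-2) + 6 = 12
σ = (3, 2, 1, 4): 1 + 30 + 17 + 25 = 73
σ = (3, 2, 4, 1): 1 + 30 + (-2) + 26 = 55
σ = (3, 4, 1, 2): 1 + 17 + 17 + 6 = 41
σ = (3, 4, 2, 1): 1 + 17 + 22 + 26 = 66
σ = (4, 1, 2, 3): (-1) + 7 + 22 + 14 = 42
σ = (4, 1, 3, 2): (-1) + 7 + 11 + 6 = 23
σ = (4, 2, 1, 3): (-1) + 30 + 17 + 14 = 60
σ = (4, 2, 3, 1): (-1) + 30 + 11 + 26 = 66
σ = (4, 3, 1, 2): (-1) + (-2) + 17 + 6 = 20
σ = (4, 3, 2, 1): (-1) + (-2) + 22 + 26 = 45
Optimal value attained by: σ = (1, 2, 3, 4).
Answer: det⊕(C) = 92; verdict: NONSINGULAR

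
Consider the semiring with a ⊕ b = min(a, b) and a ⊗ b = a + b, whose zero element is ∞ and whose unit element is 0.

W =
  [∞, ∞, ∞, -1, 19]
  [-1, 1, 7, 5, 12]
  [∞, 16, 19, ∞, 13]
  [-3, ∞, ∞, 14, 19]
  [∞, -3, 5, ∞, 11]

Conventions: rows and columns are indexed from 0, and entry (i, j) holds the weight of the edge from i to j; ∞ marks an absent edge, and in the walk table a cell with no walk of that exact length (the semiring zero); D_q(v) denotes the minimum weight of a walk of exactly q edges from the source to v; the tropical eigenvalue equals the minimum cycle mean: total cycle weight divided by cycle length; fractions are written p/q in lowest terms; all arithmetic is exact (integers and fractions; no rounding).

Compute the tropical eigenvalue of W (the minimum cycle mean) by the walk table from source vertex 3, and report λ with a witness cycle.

q=0: [∞, ∞, ∞, 0, ∞]
q=1: [-3, ∞, ∞, 14, 19]
q=2: [11, 16, 24, -4, 16]
q=3: [-7, 13, 21, 10, 15]
q=4: [7, 12, 20, -8, 12]
q=5: [-11, 9, 17, 6, 11]
Optimal cycle mean attained by: cycle 0->3->0, total (-1) + (-3), length 2.
Answer: λ = -2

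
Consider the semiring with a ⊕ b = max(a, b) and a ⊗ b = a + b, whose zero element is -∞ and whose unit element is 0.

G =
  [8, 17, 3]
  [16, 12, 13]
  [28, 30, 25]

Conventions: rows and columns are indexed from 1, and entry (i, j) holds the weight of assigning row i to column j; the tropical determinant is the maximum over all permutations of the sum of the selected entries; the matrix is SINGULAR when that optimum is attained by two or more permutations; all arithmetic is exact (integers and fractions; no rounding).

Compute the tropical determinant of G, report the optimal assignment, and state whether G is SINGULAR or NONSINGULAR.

σ = (1, 2, 3): 8 + 12 + 25 = 45
σ = (1, 3, 2): 8 + 13 + 30 = 51
σ = (2, 1, 3): 17 + 16 + 25 = 58
σ = (2, 3, 1): 17 + 13 + 28 = 58
σ = (3, 1, 2): 3 + 16 + 30 = 49
σ = (3, 2, 1): 3 + 12 + 28 = 43
Optimal value attained by: σ = (2, 1, 3).
Answer: det⊕(G) = 58; verdict: SINGULAR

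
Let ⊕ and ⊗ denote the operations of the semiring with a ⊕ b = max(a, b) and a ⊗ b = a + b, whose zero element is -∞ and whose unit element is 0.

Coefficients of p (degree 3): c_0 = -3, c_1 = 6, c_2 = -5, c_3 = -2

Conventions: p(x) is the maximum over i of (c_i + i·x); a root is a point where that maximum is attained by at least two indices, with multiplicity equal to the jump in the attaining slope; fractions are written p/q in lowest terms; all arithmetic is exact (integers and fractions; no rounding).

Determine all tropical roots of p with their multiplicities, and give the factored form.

hull edge (i=0, c=-3) to (i=1, c=6): slope 9, span 1
hull edge (i=1, c=6) to (i=3, c=-2): slope -4, span 2
Factored form: p(x) = -2 ⊗ (x ⊕ (-9)) ⊗ (x ⊕ 4) ⊗ (x ⊕ 4)
Answer: roots = -9 (mult 1), 4 (mult 2)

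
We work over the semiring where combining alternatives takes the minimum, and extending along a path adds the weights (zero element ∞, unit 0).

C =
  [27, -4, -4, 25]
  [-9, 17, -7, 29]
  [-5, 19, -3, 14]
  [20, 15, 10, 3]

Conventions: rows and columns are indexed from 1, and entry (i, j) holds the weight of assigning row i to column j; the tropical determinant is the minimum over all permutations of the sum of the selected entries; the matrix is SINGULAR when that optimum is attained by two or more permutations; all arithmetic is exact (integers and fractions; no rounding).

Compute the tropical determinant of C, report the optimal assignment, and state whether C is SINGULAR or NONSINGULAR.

σ = (1, 2, 3, 4): 27 + 17 + (-3) + 3 = 44
σ = (1, 2, 4, 3): 27 + 17 + 14 + 10 = 68
σ = (1, 3, 2, 4): 27 + (-7) + 19 + 3 = 42
σ = (1, 3, 4, 2): 27 + (-7) + 14 + 15 = 49
σ = (1, 4, 2, 3): 27 + 29 + 19 + 10 = 85
σ = (1, 4, 3, 2): 27 + 29 + (-3) + 15 = 68
σ = (2, 1, 3, 4): (-4) + (-9) + (-3) + 3 = -13
σ = (2, 1, 4, 3): (-4) + (-9) + 14 + 10 = 11
σ = (2, 3, 1, 4): (-4) + (-7) + (-5) + 3 = -13
σ = (2, 3, 4, 1): (-4) + (-7) + 14 + 20 = 23
σ = (2, 4, 1, 3): (-4) + 29 + (-5) + 10 = 30
σ = (2, 4, 3, 1): (-4) + 29 + (-3) + 20 = 42
σ = (3, 1, 2, 4): (-4) + (-9) + 19 + 3 = 9
σ = (3, 1, 4, 2): (-4) + (-9) + 14 + 15 = 16
σ = (3, 2, 1, 4): (-4) + 17 + (-5) + 3 = 11
σ = (3, 2, 4, 1): (-4) + 17 + 14 + 20 = 47
σ = (3, 4, 1, 2): (-4) + 29 + (-5) + 15 = 35
σ = (3, 4, 2, 1): (-4) + 29 + 19 + 20 = 64
σ = (4, 1, 2, 3): 25 + (-9) + 19 + 10 = 45
σ = (4, 1, 3, 2): 25 + (-9) + (-3) + 15 = 28
σ = (4, 2, 1, 3): 25 + 17 + (-5) + 10 = 47
σ = (4, 2, 3, 1): 25 + 17 + (-3) + 20 = 59
σ = (4, 3, 1, 2): 25 + (-7) + (-5) + 15 = 28
σ = (4, 3, 2, 1): 25 + (-7) + 19 + 20 = 57
Optimal value attained by: σ = (2, 1, 3, 4).
Answer: det⊕(C) = -13; verdict: SINGULAR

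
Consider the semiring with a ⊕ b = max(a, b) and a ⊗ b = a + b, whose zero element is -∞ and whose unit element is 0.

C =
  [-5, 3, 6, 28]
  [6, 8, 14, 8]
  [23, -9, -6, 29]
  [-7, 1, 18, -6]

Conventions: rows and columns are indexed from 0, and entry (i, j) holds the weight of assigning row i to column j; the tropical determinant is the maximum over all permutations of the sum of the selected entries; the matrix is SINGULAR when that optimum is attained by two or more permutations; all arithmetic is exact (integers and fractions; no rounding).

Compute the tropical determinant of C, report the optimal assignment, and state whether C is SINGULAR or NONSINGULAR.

σ = (0, 1, 2, 3): (-5) + 8 + (-6) + (-6) = -9
σ = (0, 1, 3, 2): (-5) + 8 + 29 + 18 = 50
σ = (0, 2, 1, 3): (-5) + 14 + (-9) + (-6) = -6
σ = (0, 2, 3, 1): (-5) + 14 + 29 + 1 = 39
σ = (0, 3, 1, 2): (-5) + 8 + (-9) + 18 = 12
σ = (0, 3, 2, 1): (-5) + 8 + (-6) + 1 = -2
σ = (1, 0, 2, 3): 3 + 6 + (-6) + (-6) = -3
σ = (1, 0, 3, 2): 3 + 6 + 29 + 18 = 56
σ = (1, 2, 0, 3): 3 + 14 + 23 + (-6) = 34
σ = (1, 2, 3, 0): 3 + 14 + 29 + (-7) = 39
σ = (1, 3, 0, 2): 3 + 8 + 23 + 18 = 52
σ = (1, 3, 2, 0): 3 + 8 + (-6) + (-7) = -2
σ = (2, 0, 1, 3): 6 + 6 + (-9) + (-6) = -3
σ = (2, 0, 3, 1): 6 + 6 + 29 + 1 = 42
σ = (2, 1, 0, 3): 6 + 8 + 23 + (-6) = 31
σ = (2, 1, 3, 0): 6 + 8 + 29 + (-7) = 36
σ = (2, 3, 0, 1): 6 + 8 + 23 + 1 = 38
σ = (2, 3, 1, 0): 6 + 8 + (-9) + (-7) = -2
σ = (3, 0, 1, 2): 28 + 6 + (-9) + 18 = 43
σ = (3, 0, 2, 1): 28 + 6 + (-6) + 1 = 29
σ = (3, 1, 0, 2): 28 + 8 + 23 + 18 = 77
σ = (3, 1, 2, 0): 28 + 8 + (-6) + (-7) = 23
σ = (3, 2, 0, 1): 28 + 14 + 23 + 1 = 66
σ = (3, 2, 1, 0): 28 + 14 + (-9) + (-7) = 26
Optimal value attained by: σ = (3, 1, 0, 2).
Answer: det⊕(C) = 77; verdict: NONSINGULAR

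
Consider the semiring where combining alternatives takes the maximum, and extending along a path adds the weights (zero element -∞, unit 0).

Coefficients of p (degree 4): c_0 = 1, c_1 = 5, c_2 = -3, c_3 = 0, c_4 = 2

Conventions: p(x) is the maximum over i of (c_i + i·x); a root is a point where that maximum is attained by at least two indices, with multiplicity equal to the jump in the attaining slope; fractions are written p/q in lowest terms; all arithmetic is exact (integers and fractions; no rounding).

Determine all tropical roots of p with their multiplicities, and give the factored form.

hull edge (i=0, c=1) to (i=1, c=5): slope 4, span 1
hull edge (i=1, c=5) to (i=4, c=2): slope -1, span 3
Factored form: p(x) = 2 ⊗ (x ⊕ (-4)) ⊗ (x ⊕ 1) ⊗ (x ⊕ 1) ⊗ (x ⊕ 1)
Answer: roots = -4 (mult 1), 1 (mult 3)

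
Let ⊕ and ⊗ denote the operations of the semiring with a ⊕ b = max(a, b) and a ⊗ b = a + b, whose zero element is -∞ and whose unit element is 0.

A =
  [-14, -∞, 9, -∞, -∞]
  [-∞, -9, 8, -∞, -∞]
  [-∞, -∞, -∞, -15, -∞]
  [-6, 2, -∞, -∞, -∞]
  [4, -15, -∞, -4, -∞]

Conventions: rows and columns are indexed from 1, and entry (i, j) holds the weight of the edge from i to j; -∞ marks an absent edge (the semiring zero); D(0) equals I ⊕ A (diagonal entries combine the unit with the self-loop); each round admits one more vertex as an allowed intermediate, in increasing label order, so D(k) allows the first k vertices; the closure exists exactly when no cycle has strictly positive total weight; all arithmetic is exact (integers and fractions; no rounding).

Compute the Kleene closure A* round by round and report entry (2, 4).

D(0):
  [0, -∞, 9, -∞, -∞]
  [-∞, 0, 8, -∞, -∞]
  [-∞, -∞, 0, -15, -∞]
  [-6, 2, -∞, 0, -∞]
  [4, -15, -∞, -4, 0]
D(1):
  [0, -∞, 9, -∞, -∞]
  [-∞, 0, 8, -∞, -∞]
  [-∞, -∞, 0, -15, -∞]
  [-6, 2, 3, 0, -∞]
  [4, -15, 13, -4, 0]
D(2):
  [0, -∞, 9, -∞, -∞]
  [-∞, 0, 8, -∞, -∞]
  [-∞, -∞, 0, -15, -∞]
  [-6, 2, 10, 0, -∞]
  [4, -15, 13, -4, 0]
D(3):
  [0, -∞, 9, -6, -∞]
  [-∞, 0, 8, -7, -∞]
  [-∞, -∞, 0, -15, -∞]
  [-6, 2, 10, 0, -∞]
  [4, -15, 13, -2, 0]
D(4):
  [0, -4, 9, -6, -∞]
  [-13, 0, 8, -7, -∞]
  [-21, -13, 0, -15, -∞]
  [-6, 2, 10, 0, -∞]
  [4, 0, 13, -2, 0]
D(5):
  [0, -4, 9, -6, -∞]
  [-13, 0, 8, -7, -∞]
  [-21, -13, 0, -15, -∞]
  [-6, 2, 10, 0, -∞]
  [4, 0, 13, -2, 0]
Answer: A*[2][4] = -7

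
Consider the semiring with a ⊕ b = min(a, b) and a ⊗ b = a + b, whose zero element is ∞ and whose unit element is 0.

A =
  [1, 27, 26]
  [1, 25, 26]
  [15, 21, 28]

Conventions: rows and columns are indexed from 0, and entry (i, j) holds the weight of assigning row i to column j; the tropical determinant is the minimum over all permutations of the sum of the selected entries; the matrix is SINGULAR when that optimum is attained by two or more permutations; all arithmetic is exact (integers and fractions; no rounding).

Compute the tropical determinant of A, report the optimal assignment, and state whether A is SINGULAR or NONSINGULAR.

σ = (0, 1, 2): 1 + 25 + 28 = 54
σ = (0, 2, 1): 1 + 26 + 21 = 48
σ = (1, 0, 2): 27 + 1 + 28 = 56
σ = (1, 2, 0): 27 + 26 + 15 = 68
σ = (2, 0, 1): 26 + 1 + 21 = 48
σ = (2, 1, 0): 26 + 25 + 15 = 66
Optimal value attained by: σ = (0, 2, 1).
Answer: det⊕(A) = 48; verdict: SINGULAR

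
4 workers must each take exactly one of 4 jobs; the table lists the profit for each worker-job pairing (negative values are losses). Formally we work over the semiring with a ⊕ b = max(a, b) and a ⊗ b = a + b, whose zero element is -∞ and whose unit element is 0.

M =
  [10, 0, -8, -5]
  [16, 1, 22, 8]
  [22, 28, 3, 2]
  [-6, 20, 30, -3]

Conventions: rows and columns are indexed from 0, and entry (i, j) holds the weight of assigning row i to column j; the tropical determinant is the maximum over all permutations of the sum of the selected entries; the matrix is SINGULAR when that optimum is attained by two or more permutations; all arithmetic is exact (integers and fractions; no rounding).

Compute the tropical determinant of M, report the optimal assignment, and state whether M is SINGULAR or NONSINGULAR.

σ = (0, 1, 2, 3): 10 + 1 + 3 + (-3) = 11
σ = (0, 1, 3, 2): 10 + 1 + 2 + 30 = 43
σ = (0, 2, 1, 3): 10 + 22 + 28 + (-3) = 57
σ = (0, 2, 3, 1): 10 + 22 + 2 + 20 = 54
σ = (0, 3, 1, 2): 10 + 8 + 28 + 30 = 76
σ = (0, 3, 2, 1): 10 + 8 + 3 + 20 = 41
σ = (1, 0, 2, 3): 0 + 16 + 3 + (-3) = 16
σ = (1, 0, 3, 2): 0 + 16 + 2 + 30 = 48
σ = (1, 2, 0, 3): 0 + 22 + 22 + (-3) = 41
σ = (1, 2, 3, 0): 0 + 22 + 2 + (-6) = 18
σ = (1, 3, 0, 2): 0 + 8 + 22 + 30 = 60
σ = (1, 3, 2, 0): 0 + 8 + 3 + (-6) = 5
σ = (2, 0, 1, 3): (-8) + 16 + 28 + (-3) = 33
σ = (2, 0, 3, 1): (-8) + 16 + 2 + 20 = 30
σ = (2, 1, 0, 3): (-8) + 1 + 22 + (-3) = 12
σ = (2, 1, 3, 0): (-8) + 1 + 2 + (-6) = -11
σ = (2, 3, 0, 1): (-8) + 8 + 22 + 20 = 42
σ = (2, 3, 1, 0): (-8) + 8 + 28 + (-6) = 22
σ = (3, 0, 1, 2): (-5) + 16 + 28 + 30 = 69
σ = (3, 0, 2, 1): (-5) + 16 + 3 + 20 = 34
σ = (3, 1, 0, 2): (-5) + 1 + 22 + 30 = 48
σ = (3, 1, 2, 0): (-5) + 1 + 3 + (-6) = -7
σ = (3, 2, 0, 1): (-5) + 22 + 22 + 20 = 59
σ = (3, 2, 1, 0): (-5) + 22 + 28 + (-6) = 39
Optimal value attained by: σ = (0, 3, 1, 2).
Answer: det⊕(M) = 76; verdict: NONSINGULAR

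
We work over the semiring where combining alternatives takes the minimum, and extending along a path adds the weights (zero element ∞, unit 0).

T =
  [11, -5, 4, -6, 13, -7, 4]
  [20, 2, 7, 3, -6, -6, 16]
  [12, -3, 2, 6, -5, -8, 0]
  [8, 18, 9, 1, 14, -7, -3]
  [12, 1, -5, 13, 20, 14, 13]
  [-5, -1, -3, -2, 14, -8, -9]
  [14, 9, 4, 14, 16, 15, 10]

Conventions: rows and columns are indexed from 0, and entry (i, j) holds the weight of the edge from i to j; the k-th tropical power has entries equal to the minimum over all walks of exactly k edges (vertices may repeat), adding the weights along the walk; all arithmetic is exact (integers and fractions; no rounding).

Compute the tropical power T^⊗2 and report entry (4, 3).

T^⊗2:
  [-12, -8, -10, -9, -11, -15, -16]
  [-11, -7, -11, -8, -4, -14, -15]
  [-13, -9, -11, -10, -9, -16, -17]
  [-12, -8, -10, -9, 4, -15, -16]
  [7, -8, -3, 1, -10, -13, -5]
  [-13, -10, -11, -11, -8, -16, -17]
  [10, 1, 6, 8, -1, -4, 4]
Key observation: the optimum is the walk 4->2->3, with weight (-5) + 6 = 1.
Optimal value attained by: walk 4->2->3.
Answer: (T^⊗2)[4][3] = 1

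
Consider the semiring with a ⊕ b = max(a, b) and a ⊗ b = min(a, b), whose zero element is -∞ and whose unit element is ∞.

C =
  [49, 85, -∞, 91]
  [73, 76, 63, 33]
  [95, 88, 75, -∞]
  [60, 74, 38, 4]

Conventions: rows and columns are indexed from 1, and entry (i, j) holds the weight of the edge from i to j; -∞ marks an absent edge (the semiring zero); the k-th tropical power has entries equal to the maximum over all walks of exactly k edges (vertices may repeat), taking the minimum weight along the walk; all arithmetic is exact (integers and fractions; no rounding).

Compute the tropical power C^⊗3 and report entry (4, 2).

C^⊗2:
  [73, 76, 63, 49]
  [73, 76, 63, 73]
  [75, 85, 75, 91]
  [73, 74, 63, 60]
C^⊗3:
  [73, 76, 63, 73]
  [73, 76, 63, 73]
  [75, 76, 75, 75]
  [73, 74, 63, 73]
Key observation: the optimum is the walk 4->2->2->2, with weight 74 min 76 min 76 = 74.
Optimal value attained by: walk 4->2->2->2.
Answer: (C^⊗3)[4][2] = 74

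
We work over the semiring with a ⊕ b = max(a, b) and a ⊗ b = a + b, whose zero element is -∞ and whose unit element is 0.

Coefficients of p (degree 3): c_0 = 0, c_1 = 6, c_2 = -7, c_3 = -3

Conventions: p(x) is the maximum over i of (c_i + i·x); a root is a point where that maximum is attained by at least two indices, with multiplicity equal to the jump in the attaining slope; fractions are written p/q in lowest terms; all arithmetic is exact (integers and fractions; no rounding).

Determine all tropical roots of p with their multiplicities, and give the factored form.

hull edge (i=0, c=0) to (i=1, c=6): slope 6, span 1
hull edge (i=1, c=6) to (i=3, c=-3): slope -9/2, span 2
Factored form: p(x) = -3 ⊗ (x ⊕ (-6)) ⊗ (x ⊕ 9/2) ⊗ (x ⊕ 9/2)
Answer: roots = -6 (mult 1), 9/2 (mult 2)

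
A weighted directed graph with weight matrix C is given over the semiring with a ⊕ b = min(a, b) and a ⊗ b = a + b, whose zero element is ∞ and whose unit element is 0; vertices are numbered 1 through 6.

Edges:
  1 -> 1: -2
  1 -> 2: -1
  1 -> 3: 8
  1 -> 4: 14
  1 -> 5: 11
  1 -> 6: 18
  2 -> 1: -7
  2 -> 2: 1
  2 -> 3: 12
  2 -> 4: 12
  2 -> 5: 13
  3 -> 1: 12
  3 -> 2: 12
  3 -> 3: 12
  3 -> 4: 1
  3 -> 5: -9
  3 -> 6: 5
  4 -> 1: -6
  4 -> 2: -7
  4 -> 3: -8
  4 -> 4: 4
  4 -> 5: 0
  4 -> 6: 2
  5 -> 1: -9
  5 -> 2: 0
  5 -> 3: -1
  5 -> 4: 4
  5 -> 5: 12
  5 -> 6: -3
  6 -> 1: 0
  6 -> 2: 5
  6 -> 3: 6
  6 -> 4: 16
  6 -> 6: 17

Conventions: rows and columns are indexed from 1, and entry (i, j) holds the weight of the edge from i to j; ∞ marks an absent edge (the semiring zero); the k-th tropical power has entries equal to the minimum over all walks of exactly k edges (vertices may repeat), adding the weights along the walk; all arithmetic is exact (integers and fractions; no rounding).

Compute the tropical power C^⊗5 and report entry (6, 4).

C^⊗2:
  [-8, -3, 6, 9, -1, 8]
  [-9, -8, 1, 7, 3, 10]
  [-18, -9, -10, -5, 1, -12]
  [-14, -7, -4, -7, -17, -3]
  [-11, -10, -4, 0, -10, 4]
  [-2, -1, 8, 7, -3, 11]
C^⊗3:
  [-10, -9, -2, 3, -3, -4]
  [-15, -10, -1, 2, -8, 0]
  [-20, -19, -13, -9, -19, -5]
  [-26, -17, -18, -13, -13, -20]
  [-19, -12, -11, -6, -13, -13]
  [-12, -3, -4, 1, -1, -6]
C^⊗4:
  [-16, -11, -5, -1, -11, -6]
  [-17, -16, -9, -4, -10, -11]
  [-28, -21, -20, -15, -22, -22]
  [-28, -27, -21, -17, -27, -16]
  [-22, -20, -14, -10, -20, -16]
  [-14, -13, -7, -3, -13, -4]
C^⊗5:
  [-20, -17, -12, -7, -14, -14]
  [-23, -18, -12, -8, -18, -13]
  [-31, -29, -23, -19, -29, -25]
  [-36, -29, -28, -23, -30, -30]
  [-29, -23, -21, -16, -23, -23]
  [-22, -15, -14, -9, -16, -16]
Key observation: the optimum is the walk 6->3->5->3->5->4, with weight 6 + (-9) + (-1) + (-9) + 4 = -9.
Optimal value attained by: walk 6->3->5->3->5->4.
Answer: (C^⊗5)[6][4] = -9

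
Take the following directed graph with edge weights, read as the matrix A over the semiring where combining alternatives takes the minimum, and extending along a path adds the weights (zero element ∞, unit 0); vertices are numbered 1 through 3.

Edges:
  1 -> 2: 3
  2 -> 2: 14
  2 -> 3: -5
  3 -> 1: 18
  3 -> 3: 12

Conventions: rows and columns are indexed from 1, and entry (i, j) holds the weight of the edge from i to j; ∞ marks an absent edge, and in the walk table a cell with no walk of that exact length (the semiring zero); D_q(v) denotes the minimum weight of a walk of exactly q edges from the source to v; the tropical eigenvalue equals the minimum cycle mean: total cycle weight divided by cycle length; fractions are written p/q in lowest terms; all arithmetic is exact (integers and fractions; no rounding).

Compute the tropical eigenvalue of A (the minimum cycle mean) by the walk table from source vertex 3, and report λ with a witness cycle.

q=0: [∞, ∞, 0]
q=1: [18, ∞, 12]
q=2: [30, 21, 24]
q=3: [42, 33, 16]
Optimal cycle mean attained by: cycle 1->2->3->1, total 3 + (-5) + 18, length 3.
Answer: λ = 16/3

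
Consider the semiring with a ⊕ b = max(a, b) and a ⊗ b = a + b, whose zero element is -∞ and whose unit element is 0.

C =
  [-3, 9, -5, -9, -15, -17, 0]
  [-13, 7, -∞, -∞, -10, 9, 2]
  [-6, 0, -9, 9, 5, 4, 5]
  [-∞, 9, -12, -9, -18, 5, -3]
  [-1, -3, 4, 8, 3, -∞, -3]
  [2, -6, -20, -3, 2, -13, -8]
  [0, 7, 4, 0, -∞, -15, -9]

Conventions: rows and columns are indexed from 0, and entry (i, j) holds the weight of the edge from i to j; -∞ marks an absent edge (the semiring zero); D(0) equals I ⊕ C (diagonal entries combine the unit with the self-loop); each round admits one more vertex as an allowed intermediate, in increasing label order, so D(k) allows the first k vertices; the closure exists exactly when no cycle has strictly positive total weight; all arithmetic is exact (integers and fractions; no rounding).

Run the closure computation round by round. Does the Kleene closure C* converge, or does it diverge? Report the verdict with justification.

Detection: at round 0, diagonal entry (1, 1) turns strictly positive.
Key observation: the cycle 1->1 has total weight 7, which is strictly positive.
Answer: DIVERGES — positive cycle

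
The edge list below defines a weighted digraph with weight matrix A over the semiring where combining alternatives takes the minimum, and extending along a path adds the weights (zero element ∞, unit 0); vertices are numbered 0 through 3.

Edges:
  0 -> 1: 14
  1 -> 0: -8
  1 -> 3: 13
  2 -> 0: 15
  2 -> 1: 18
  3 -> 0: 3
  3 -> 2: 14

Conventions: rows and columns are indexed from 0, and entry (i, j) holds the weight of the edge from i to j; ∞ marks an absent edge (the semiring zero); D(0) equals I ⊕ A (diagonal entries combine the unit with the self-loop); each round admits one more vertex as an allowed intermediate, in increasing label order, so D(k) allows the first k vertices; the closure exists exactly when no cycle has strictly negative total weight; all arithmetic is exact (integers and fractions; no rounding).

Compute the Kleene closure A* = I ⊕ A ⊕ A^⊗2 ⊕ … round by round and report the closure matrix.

D(0):
  [0, 14, ∞, ∞]
  [-8, 0, ∞, 13]
  [15, 18, 0, ∞]
  [3, ∞, 14, 0]
D(1):
  [0, 14, ∞, ∞]
  [-8, 0, ∞, 13]
  [15, 18, 0, ∞]
  [3, 17, 14, 0]
D(2):
  [0, 14, ∞, 27]
  [-8, 0, ∞, 13]
  [10, 18, 0, 31]
  [3, 17, 14, 0]
D(3):
  [0, 14, ∞, 27]
  [-8, 0, ∞, 13]
  [10, 18, 0, 31]
  [3, 17, 14, 0]
D(4):
  [0, 14, 41, 27]
  [-8, 0, 27, 13]
  [10, 18, 0, 31]
  [3, 17, 14, 0]
Answer: A* = [[0, 14, 41, 27], [-8, 0, 27, 13], [10, 18, 0, 31], [3, 17, 14, 0]]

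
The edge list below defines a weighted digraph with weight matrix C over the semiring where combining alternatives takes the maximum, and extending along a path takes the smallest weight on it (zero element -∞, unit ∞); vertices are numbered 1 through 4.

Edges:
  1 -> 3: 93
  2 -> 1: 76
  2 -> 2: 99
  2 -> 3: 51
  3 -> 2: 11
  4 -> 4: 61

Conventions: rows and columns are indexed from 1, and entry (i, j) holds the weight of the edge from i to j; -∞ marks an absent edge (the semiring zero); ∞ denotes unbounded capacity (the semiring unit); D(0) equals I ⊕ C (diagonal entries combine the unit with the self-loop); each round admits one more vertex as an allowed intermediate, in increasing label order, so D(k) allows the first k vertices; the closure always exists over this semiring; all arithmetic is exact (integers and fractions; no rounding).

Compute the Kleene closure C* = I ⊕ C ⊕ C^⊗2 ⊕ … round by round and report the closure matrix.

D(0):
  [∞, -∞, 93, -∞]
  [76, ∞, 51, -∞]
  [-∞, 11, ∞, -∞]
  [-∞, -∞, -∞, ∞]
D(1):
  [∞, -∞, 93, -∞]
  [76, ∞, 76, -∞]
  [-∞, 11, ∞, -∞]
  [-∞, -∞, -∞, ∞]
D(2):
  [∞, -∞, 93, -∞]
  [76, ∞, 76, -∞]
  [11, 11, ∞, -∞]
  [-∞, -∞, -∞, ∞]
D(3):
  [∞, 11, 93, -∞]
  [76, ∞, 76, -∞]
  [11, 11, ∞, -∞]
  [-∞, -∞, -∞, ∞]
D(4):
  [∞, 11, 93, -∞]
  [76, ∞, 76, -∞]
  [11, 11, ∞, -∞]
  [-∞, -∞, -∞, ∞]
Answer: C* = [[∞, 11, 93, -∞], [76, ∞, 76, -∞], [11, 11, ∞, -∞], [-∞, -∞, -∞, ∞]]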